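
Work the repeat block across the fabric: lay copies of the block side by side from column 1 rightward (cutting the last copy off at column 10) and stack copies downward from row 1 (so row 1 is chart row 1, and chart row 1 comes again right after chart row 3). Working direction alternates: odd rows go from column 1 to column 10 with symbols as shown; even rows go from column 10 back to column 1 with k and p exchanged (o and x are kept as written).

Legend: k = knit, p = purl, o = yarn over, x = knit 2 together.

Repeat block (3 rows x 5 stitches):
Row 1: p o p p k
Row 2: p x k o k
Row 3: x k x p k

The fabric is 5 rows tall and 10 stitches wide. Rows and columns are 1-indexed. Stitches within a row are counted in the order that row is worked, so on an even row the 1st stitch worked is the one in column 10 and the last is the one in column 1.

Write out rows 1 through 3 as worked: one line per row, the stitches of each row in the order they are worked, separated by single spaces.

Row 1: chart row 1, RS - tile across columns 1-10 and work as-is.
Row 2: chart row 2, WS - tiled (columns 1-10): p x k o k p x k o k; work from column 10 back to 1 with k<->p swapped.
Row 3: chart row 3, RS - tile across columns 1-10 and work as-is.

Rows as worked:
p o p p k p o p p k
p o p x k p o p x k
x k x p k x k x p k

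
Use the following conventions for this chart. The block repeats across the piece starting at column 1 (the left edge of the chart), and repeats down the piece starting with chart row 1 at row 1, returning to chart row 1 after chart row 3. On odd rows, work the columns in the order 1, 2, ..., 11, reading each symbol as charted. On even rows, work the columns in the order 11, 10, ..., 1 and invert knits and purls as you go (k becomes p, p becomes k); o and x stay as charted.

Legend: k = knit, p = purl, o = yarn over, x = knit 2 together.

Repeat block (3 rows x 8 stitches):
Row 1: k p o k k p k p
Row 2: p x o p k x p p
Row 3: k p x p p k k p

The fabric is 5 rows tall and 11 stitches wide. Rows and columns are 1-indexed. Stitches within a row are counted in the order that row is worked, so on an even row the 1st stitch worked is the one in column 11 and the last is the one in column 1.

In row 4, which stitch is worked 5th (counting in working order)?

Result:
p

Derivation:
Row 4 uses chart row ((4-1) mod 3)+1 = 1. Row 4 is even, so WS.
Chart row 1 tiled across columns 1-11: k p o k k p k p k p o
WS: work from column 11 back to column 1 (reverse the tiled row), swapping k<->p (o and x unchanged).
Row 4 as worked: o k p k p k p p o k p
The 5th stitch worked is p.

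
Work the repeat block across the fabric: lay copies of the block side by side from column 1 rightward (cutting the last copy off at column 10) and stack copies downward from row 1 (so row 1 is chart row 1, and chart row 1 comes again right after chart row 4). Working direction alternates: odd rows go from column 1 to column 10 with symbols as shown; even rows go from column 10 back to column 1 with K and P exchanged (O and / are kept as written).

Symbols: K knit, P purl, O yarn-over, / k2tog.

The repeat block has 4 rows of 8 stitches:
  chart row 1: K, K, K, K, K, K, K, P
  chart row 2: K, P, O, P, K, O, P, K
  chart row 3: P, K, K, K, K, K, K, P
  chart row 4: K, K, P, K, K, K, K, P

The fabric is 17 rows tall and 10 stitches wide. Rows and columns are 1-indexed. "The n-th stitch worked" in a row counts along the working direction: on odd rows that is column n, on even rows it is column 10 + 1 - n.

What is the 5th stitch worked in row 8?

Row 8: (8-1) mod 4 = 3, so use chart row 4. Even row -> WS.
Chart row 4 tiled across columns 1-10: K K P K K K K P K K
WS: work from column 10 back to column 1 (reverse the tiled row), swapping K<->P (O and / unchanged).
Row 8 as worked: P P K P P P P K P P
Counting 5 along the worked row gives P.

Stitch:
P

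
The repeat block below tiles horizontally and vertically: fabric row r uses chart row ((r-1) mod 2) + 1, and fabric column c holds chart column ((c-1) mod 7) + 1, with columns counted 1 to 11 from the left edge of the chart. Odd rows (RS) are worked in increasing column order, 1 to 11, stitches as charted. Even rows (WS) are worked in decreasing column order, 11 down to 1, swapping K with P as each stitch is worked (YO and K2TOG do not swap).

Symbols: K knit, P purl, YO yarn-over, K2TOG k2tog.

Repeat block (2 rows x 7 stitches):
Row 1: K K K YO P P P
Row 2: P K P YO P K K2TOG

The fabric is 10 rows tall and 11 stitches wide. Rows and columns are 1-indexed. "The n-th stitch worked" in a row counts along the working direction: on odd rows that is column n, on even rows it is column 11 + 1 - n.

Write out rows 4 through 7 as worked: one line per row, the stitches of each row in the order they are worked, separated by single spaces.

Row 4: chart row 2, WS - tiled (columns 1-11): P K P YO P K K2TOG P K P YO; work from column 11 back to 1 with K<->P swapped.
Row 5: chart row 1, RS - tile across columns 1-11 and work as-is.
Row 6: chart row 2, WS - tiled (columns 1-11): P K P YO P K K2TOG P K P YO; work from column 11 back to 1 with K<->P swapped.
Row 7: chart row 1, RS - tile across columns 1-11 and work as-is.

== ROWS AS WORKED ==
YO K P K K2TOG P K YO K P K
K K K YO P P P K K K YO
YO K P K K2TOG P K YO K P K
K K K YO P P P K K K YO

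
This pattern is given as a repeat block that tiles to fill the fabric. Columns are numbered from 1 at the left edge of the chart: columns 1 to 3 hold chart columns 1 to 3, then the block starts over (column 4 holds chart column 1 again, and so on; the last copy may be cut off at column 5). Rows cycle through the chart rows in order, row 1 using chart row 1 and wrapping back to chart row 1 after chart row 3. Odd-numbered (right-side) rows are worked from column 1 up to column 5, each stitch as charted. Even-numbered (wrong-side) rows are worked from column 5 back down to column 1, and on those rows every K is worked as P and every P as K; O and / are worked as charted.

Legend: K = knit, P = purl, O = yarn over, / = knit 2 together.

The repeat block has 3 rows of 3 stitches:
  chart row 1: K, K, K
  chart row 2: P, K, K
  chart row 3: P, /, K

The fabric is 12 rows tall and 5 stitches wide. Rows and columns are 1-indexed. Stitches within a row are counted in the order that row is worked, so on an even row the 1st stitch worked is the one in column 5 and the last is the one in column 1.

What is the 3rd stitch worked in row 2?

Row 2: (2-1) mod 3 = 1, so use chart row 2. Even row -> WS.
Chart row 2 tiled across columns 1-5: P K K P K
Wrong side: read the tiled row from column 5 down to 1 and exchange K with P (leave O, /).
Row 2 as worked: P K P P K
The 3rd stitch worked is P.

Result:
P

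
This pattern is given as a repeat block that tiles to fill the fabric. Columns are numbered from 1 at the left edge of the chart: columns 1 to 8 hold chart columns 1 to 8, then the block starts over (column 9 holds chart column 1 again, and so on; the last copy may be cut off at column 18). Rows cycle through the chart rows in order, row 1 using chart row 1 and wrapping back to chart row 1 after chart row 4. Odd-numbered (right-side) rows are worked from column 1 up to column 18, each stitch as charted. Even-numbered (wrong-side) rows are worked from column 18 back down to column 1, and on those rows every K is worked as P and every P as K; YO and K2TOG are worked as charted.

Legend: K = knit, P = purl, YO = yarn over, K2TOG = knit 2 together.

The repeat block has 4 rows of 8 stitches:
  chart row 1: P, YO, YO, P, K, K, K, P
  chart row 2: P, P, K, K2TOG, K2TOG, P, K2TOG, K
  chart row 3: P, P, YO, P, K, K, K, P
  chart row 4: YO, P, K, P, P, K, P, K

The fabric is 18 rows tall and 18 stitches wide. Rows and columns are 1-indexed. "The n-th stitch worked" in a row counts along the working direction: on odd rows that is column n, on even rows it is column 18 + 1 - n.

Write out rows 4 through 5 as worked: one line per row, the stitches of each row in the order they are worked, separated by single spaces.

Result:
K YO P K P K K P K YO P K P K K P K YO
P YO YO P K K K P P YO YO P K K K P P YO

Derivation:
Row 4: chart row 4, WS - tiled (columns 1-18): YO P K P P K P K YO P K P P K P K YO P; work from column 18 back to 1 with K<->P swapped.
Row 5: chart row 1, RS - tile across columns 1-18 and work as-is.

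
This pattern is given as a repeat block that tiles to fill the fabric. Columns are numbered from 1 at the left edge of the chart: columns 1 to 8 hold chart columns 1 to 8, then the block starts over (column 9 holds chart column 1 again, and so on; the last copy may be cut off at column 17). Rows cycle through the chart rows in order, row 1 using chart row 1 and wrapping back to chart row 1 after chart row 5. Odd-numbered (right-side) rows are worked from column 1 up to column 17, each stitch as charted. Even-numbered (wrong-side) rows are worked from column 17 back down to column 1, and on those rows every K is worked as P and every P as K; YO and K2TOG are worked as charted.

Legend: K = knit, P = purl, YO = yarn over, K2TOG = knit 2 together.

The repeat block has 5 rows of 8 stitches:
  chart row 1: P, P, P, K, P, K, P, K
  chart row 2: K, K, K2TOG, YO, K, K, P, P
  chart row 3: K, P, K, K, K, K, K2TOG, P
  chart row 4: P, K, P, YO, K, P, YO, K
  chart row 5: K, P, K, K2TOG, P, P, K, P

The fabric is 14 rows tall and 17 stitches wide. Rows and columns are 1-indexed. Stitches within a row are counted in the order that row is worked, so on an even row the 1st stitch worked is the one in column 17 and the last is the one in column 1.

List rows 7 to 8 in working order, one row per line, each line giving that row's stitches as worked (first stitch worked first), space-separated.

== ROWS AS WORKED ==
K K K2TOG YO K K P P K K K2TOG YO K K P P K
P K K2TOG P P P P K P K K2TOG P P P P K P

Derivation:
Row 7: chart row 2, RS - tile across columns 1-17 and work as-is.
Row 8: chart row 3, WS - tiled (columns 1-17): K P K K K K K2TOG P K P K K K K K2TOG P K; work from column 17 back to 1 with K<->P swapped.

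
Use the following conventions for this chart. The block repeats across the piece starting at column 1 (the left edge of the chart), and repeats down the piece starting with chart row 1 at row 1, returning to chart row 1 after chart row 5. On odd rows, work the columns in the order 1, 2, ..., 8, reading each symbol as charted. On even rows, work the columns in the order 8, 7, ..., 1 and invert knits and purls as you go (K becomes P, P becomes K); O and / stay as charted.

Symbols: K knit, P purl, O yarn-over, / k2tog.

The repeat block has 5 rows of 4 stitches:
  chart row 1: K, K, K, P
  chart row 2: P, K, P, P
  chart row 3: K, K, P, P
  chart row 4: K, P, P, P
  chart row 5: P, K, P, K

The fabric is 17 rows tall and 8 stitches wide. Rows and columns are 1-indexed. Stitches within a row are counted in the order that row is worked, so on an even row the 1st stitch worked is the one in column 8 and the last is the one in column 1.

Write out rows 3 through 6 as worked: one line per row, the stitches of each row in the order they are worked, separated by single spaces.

Row 3: chart row 3, RS - tile across columns 1-8 and work as-is.
Row 4: chart row 4, WS - tiled (columns 1-8): K P P P K P P P; work from column 8 back to 1 with K<->P swapped.
Row 5: chart row 5, RS - tile across columns 1-8 and work as-is.
Row 6: chart row 1, WS - tiled (columns 1-8): K K K P K K K P; work from column 8 back to 1 with K<->P swapped.

Rows as worked:
K K P P K K P P
K K K P K K K P
P K P K P K P K
K P P P K P P P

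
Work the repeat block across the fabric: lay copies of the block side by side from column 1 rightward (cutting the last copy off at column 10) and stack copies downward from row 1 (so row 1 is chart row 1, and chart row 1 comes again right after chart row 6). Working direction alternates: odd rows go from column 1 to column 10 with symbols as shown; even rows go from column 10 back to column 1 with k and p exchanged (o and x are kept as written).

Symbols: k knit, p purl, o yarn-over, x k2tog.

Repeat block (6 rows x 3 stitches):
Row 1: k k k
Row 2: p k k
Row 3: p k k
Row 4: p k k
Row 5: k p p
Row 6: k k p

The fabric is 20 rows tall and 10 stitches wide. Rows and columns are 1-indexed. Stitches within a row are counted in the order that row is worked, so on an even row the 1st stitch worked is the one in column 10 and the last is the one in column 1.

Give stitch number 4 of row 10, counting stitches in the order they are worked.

Stitch:
k

Derivation:
Row 10 uses chart row ((10-1) mod 6)+1 = 4. Row 10 is even, so WS.
Chart row 4 tiled across columns 1-10: p k k p k k p k k p
Wrong side: read the tiled row from column 10 down to 1 and exchange k with p (leave o, x).
Row 10 as worked: k p p k p p k p p k
The 4th stitch worked is k.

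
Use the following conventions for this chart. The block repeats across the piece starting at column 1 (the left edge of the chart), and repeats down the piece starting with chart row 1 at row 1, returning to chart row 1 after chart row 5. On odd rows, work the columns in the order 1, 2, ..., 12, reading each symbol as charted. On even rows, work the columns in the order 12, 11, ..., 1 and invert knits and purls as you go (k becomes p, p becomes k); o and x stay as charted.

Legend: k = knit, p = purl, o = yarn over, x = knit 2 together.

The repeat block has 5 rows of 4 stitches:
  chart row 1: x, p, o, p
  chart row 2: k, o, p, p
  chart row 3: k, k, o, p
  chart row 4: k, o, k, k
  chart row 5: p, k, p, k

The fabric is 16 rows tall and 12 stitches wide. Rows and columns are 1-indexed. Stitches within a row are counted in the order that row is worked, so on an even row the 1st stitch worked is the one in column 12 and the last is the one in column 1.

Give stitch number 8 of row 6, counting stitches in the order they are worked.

Result:
x

Derivation:
For row 6: chart row = ((6-1) mod 5) + 1 = 1; this is a WS (even) row.
Chart row 1 tiled across columns 1-12: x p o p x p o p x p o p
Wrong side: read the tiled row from column 12 down to 1 and exchange k with p (leave o, x).
Row 6 as worked: k o k x k o k x k o k x
Stitch 8 in working order -> x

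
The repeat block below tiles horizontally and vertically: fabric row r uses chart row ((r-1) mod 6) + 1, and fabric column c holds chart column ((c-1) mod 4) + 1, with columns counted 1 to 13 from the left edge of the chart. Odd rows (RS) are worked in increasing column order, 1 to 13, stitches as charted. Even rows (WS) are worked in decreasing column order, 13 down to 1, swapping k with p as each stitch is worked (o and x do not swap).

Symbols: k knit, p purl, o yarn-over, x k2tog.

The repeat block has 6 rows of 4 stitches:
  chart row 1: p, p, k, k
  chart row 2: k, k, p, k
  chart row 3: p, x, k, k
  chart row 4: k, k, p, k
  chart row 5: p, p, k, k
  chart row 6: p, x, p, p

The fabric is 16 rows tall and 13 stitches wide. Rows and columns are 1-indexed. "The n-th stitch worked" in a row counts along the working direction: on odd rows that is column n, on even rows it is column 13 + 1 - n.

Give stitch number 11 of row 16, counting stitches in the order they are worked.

Stitch:
k

Derivation:
Row 16 uses chart row ((16-1) mod 6)+1 = 4. Row 16 is even, so WS.
Chart row 4 tiled across columns 1-13: k k p k k k p k k k p k k
Wrong side: read the tiled row from column 13 down to 1 and exchange k with p (leave o, x).
Row 16 as worked: p p k p p p k p p p k p p
Stitch 11 in working order -> k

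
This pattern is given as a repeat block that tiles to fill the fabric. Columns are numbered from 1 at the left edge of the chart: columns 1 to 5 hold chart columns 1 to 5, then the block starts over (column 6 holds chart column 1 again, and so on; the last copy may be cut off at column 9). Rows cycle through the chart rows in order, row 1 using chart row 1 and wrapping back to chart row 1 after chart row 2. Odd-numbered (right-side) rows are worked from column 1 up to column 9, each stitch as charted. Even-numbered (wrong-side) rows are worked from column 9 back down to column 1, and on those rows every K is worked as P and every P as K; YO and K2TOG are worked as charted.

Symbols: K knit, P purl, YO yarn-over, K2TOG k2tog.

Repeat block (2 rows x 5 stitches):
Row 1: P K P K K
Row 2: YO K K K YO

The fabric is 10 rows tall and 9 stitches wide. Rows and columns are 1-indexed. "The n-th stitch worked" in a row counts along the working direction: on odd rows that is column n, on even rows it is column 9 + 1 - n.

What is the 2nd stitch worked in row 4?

== STITCH ==
P

Derivation:
Row 4 uses chart row ((4-1) mod 2)+1 = 2. Row 4 is even, so WS.
Chart row 2 tiled across columns 1-9: YO K K K YO YO K K K
WS: work from column 9 back to column 1 (reverse the tiled row), swapping K<->P (YO and K2TOG unchanged).
Row 4 as worked: P P P YO YO P P P YO
Stitch 2 in working order -> P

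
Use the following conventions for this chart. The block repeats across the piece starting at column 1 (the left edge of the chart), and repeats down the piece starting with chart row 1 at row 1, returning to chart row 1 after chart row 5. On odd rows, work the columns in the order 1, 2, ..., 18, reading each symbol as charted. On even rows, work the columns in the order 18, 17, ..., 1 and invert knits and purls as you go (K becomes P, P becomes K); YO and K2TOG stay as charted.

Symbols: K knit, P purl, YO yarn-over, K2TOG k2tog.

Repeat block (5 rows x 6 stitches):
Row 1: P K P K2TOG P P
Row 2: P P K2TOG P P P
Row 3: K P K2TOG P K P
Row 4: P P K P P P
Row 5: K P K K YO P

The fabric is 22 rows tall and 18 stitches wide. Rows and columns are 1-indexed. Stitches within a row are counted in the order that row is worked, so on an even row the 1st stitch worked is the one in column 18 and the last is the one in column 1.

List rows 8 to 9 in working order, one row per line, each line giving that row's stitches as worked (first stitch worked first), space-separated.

Rows as worked:
K P K K2TOG K P K P K K2TOG K P K P K K2TOG K P
P P K P P P P P K P P P P P K P P P

Derivation:
Row 8: chart row 3, WS - tiled (columns 1-18): K P K2TOG P K P K P K2TOG P K P K P K2TOG P K P; work from column 18 back to 1 with K<->P swapped.
Row 9: chart row 4, RS - tile across columns 1-18 and work as-is.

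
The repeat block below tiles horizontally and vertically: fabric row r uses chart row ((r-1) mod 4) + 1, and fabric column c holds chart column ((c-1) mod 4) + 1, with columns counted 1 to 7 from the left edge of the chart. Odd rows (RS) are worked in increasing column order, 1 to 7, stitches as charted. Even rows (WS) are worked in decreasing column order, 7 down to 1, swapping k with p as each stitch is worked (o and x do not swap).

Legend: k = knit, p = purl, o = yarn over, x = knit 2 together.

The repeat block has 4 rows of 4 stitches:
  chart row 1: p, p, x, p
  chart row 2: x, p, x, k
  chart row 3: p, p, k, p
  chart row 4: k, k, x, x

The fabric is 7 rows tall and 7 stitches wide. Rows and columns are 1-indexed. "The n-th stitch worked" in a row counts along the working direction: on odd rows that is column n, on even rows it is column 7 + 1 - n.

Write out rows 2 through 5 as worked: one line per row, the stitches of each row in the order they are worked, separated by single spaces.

Row 2: chart row 2, WS - tiled (columns 1-7): x p x k x p x; work from column 7 back to 1 with k<->p swapped.
Row 3: chart row 3, RS - tile across columns 1-7 and work as-is.
Row 4: chart row 4, WS - tiled (columns 1-7): k k x x k k x; work from column 7 back to 1 with k<->p swapped.
Row 5: chart row 1, RS - tile across columns 1-7 and work as-is.

Rows as worked:
x k x p x k x
p p k p p p k
x p p x x p p
p p x p p p x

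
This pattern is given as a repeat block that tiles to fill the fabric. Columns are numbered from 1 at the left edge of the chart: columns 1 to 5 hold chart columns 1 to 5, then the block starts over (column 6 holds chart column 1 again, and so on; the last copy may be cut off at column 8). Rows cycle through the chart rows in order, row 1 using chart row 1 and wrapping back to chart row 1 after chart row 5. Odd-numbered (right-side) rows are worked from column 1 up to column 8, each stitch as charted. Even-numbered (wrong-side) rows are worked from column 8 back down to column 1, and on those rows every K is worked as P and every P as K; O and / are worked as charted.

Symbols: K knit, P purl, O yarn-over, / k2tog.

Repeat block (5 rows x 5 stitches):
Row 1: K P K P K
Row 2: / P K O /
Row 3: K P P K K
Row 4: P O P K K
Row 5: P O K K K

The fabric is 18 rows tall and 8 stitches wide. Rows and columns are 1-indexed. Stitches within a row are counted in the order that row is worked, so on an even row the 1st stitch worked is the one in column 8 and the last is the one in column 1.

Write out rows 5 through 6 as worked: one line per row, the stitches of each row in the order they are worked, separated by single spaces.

Row 5: chart row 5, RS - tile across columns 1-8 and work as-is.
Row 6: chart row 1, WS - tiled (columns 1-8): K P K P K K P K; work from column 8 back to 1 with K<->P swapped.

== ROWS AS WORKED ==
P O K K K P O K
P K P P K P K P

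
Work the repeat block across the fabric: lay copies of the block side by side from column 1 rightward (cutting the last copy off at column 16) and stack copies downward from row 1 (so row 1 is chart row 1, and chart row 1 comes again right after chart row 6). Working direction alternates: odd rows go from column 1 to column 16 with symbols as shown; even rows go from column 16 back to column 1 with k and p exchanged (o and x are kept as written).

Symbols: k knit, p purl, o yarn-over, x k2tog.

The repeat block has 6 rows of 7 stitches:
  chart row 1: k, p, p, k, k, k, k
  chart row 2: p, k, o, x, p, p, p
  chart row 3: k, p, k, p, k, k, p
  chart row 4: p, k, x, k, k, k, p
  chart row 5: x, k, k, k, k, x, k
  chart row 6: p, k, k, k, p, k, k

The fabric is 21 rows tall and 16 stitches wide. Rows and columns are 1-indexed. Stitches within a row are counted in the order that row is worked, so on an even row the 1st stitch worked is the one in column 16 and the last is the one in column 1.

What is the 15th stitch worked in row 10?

== STITCH ==
p

Derivation:
Row 10 uses chart row ((10-1) mod 6)+1 = 4. Row 10 is even, so WS.
Chart row 4 tiled across columns 1-16: p k x k k k p p k x k k k p p k
WS row: flip the tiled sequence (start at column 16) and apply k<->p; o and x stay.
Row 10 as worked: p k k p p p x p k k p p p x p k
The 15th stitch worked is p.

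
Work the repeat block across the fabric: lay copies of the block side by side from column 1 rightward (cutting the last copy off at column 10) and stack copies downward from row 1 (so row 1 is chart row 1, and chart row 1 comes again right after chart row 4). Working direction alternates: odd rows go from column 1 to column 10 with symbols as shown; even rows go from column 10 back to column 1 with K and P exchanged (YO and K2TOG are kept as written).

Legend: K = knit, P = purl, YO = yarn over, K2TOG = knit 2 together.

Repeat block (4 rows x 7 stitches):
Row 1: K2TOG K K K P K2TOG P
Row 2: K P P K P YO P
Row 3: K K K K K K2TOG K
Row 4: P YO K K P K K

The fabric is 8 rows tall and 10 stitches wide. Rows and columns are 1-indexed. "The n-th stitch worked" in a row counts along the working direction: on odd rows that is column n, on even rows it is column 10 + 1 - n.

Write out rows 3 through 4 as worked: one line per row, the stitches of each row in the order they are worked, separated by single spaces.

Result:
K K K K K K2TOG K K K K
P YO K P P K P P YO K

Derivation:
Row 3: chart row 3, RS - tile across columns 1-10 and work as-is.
Row 4: chart row 4, WS - tiled (columns 1-10): P YO K K P K K P YO K; work from column 10 back to 1 with K<->P swapped.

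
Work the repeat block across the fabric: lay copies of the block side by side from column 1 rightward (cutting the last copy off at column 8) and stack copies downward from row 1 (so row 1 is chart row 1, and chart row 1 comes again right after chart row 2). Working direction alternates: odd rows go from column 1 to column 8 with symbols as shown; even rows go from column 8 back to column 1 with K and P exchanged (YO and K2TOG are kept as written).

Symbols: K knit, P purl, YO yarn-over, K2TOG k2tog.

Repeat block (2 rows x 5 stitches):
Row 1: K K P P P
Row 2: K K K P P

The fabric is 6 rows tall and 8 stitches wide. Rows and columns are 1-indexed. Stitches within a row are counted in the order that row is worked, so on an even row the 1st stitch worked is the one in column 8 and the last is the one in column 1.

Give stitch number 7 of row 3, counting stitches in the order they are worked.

For row 3: chart row = ((3-1) mod 2) + 1 = 1; this is a RS (odd) row.
Chart row 1 tiled across columns 1-8: K K P P P K K P
RS: work column 1 to column 8, symbols as charted — the tiled row is the row as worked.
Stitch 7 in working order -> K

Stitch:
K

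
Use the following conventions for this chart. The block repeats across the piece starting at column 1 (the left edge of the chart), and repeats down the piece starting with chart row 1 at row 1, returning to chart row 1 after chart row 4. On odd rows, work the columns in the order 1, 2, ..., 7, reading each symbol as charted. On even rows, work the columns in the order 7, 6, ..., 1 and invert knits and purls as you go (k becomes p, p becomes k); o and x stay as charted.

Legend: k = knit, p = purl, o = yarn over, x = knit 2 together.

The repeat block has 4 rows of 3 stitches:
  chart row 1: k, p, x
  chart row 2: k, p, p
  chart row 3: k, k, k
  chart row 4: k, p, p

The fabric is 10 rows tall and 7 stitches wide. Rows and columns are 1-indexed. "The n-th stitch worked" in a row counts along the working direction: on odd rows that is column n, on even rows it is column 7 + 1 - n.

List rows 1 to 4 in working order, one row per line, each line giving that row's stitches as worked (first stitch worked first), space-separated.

== ROWS AS WORKED ==
k p x k p x k
p k k p k k p
k k k k k k k
p k k p k k p

Derivation:
Row 1: chart row 1, RS - tile across columns 1-7 and work as-is.
Row 2: chart row 2, WS - tiled (columns 1-7): k p p k p p k; work from column 7 back to 1 with k<->p swapped.
Row 3: chart row 3, RS - tile across columns 1-7 and work as-is.
Row 4: chart row 4, WS - tiled (columns 1-7): k p p k p p k; work from column 7 back to 1 with k<->p swapped.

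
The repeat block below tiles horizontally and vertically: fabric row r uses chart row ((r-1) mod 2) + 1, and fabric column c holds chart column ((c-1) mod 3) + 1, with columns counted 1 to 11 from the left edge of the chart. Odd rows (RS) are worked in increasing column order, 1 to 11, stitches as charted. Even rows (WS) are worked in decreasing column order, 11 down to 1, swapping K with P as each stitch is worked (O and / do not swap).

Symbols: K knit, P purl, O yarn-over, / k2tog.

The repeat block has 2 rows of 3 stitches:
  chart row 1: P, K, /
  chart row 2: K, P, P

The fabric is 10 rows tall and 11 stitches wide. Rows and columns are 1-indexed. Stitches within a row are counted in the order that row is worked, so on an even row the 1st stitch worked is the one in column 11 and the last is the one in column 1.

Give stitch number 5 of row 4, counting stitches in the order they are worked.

For row 4: chart row = ((4-1) mod 2) + 1 = 2; this is a WS (even) row.
Chart row 2 tiled across columns 1-11: K P P K P P K P P K P
Wrong side: read the tiled row from column 11 down to 1 and exchange K with P (leave O, /).
Row 4 as worked: K P K K P K K P K K P
The 5th stitch worked is P.

== STITCH ==
P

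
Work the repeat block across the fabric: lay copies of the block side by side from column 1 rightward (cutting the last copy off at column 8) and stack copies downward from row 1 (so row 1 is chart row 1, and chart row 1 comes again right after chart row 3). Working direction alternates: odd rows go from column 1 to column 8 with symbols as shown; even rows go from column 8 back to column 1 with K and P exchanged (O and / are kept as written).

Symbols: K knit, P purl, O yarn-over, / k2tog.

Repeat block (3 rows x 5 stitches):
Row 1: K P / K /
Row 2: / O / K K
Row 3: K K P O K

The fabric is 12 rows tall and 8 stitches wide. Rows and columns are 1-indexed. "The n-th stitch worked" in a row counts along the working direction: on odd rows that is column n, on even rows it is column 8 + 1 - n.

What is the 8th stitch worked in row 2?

Row 2 uses chart row ((2-1) mod 3)+1 = 2. Row 2 is even, so WS.
Chart row 2 tiled across columns 1-8: / O / K K / O /
Wrong side: read the tiled row from column 8 down to 1 and exchange K with P (leave O, /).
Row 2 as worked: / O / P P / O /
Counting 8 along the worked row gives /.

== STITCH ==
/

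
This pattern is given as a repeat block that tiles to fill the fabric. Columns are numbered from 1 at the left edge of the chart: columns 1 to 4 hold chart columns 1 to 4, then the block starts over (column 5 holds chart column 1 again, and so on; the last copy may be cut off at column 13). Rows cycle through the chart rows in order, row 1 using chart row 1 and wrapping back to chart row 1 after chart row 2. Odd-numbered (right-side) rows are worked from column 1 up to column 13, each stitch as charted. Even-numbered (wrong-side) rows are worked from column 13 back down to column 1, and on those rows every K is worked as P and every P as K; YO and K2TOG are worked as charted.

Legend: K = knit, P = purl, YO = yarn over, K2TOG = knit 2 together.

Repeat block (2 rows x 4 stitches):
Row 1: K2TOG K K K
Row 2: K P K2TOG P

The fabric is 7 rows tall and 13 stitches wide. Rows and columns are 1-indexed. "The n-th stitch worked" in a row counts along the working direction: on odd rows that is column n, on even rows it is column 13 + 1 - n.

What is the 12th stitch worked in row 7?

== STITCH ==
K

Derivation:
For row 7: chart row = ((7-1) mod 2) + 1 = 1; this is a RS (odd) row.
Chart row 1 tiled across columns 1-13: K2TOG K K K K2TOG K K K K2TOG K K K K2TOG
Right side: take the tiled row as-is (worked left to right from column 1).
Stitch 12 in working order -> K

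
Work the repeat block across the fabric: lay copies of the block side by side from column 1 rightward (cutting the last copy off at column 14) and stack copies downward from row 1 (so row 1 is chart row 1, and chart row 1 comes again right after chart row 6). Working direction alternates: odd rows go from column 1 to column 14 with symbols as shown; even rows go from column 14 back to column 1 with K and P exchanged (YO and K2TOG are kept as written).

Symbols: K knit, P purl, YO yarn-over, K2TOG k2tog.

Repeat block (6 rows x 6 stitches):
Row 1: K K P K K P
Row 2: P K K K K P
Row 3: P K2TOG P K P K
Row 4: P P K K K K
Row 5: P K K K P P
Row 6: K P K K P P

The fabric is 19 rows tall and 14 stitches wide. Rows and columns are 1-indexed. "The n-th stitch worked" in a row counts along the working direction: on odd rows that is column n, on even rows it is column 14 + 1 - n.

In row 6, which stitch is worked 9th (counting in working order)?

Result:
K

Derivation:
For row 6: chart row = ((6-1) mod 6) + 1 = 6; this is a WS (even) row.
Chart row 6 tiled across columns 1-14: K P K K P P K P K K P P K P
WS row: flip the tiled sequence (start at column 14) and apply K<->P; YO and K2TOG stay.
Row 6 as worked: K P K K P P K P K K P P K P
Stitch 9 in working order -> K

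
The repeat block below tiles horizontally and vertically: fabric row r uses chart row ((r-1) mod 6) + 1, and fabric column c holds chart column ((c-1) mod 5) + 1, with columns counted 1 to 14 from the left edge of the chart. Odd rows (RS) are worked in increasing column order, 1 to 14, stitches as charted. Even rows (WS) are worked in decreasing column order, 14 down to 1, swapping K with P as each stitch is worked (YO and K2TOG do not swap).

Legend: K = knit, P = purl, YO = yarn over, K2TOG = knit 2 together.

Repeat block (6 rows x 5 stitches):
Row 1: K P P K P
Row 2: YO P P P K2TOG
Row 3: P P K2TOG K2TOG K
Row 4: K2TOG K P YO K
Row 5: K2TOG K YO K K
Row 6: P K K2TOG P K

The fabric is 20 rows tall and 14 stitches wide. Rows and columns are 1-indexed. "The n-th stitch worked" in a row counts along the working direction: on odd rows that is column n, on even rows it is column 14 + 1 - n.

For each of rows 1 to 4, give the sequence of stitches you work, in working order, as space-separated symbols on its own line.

Result:
K P P K P K P P K P K P P K
K K K YO K2TOG K K K YO K2TOG K K K YO
P P K2TOG K2TOG K P P K2TOG K2TOG K P P K2TOG K2TOG
YO K P K2TOG P YO K P K2TOG P YO K P K2TOG

Derivation:
Row 1: chart row 1, RS - tile across columns 1-14 and work as-is.
Row 2: chart row 2, WS - tiled (columns 1-14): YO P P P K2TOG YO P P P K2TOG YO P P P; work from column 14 back to 1 with K<->P swapped.
Row 3: chart row 3, RS - tile across columns 1-14 and work as-is.
Row 4: chart row 4, WS - tiled (columns 1-14): K2TOG K P YO K K2TOG K P YO K K2TOG K P YO; work from column 14 back to 1 with K<->P swapped.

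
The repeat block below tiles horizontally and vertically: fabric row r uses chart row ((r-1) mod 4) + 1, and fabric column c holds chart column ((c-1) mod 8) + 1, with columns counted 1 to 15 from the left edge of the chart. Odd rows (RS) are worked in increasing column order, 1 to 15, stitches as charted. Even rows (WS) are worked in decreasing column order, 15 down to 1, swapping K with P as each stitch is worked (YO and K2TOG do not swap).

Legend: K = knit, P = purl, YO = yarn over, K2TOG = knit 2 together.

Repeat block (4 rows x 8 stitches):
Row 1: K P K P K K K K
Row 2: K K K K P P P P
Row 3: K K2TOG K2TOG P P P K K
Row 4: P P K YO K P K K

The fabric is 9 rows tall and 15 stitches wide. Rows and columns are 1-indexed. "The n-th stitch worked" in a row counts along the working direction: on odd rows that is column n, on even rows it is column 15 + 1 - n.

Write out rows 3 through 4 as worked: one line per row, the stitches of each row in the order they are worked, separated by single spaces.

Row 3: chart row 3, RS - tile across columns 1-15 and work as-is.
Row 4: chart row 4, WS - tiled (columns 1-15): P P K YO K P K K P P K YO K P K; work from column 15 back to 1 with K<->P swapped.

Result:
K K2TOG K2TOG P P P K K K K2TOG K2TOG P P P K
P K P YO P K K P P K P YO P K K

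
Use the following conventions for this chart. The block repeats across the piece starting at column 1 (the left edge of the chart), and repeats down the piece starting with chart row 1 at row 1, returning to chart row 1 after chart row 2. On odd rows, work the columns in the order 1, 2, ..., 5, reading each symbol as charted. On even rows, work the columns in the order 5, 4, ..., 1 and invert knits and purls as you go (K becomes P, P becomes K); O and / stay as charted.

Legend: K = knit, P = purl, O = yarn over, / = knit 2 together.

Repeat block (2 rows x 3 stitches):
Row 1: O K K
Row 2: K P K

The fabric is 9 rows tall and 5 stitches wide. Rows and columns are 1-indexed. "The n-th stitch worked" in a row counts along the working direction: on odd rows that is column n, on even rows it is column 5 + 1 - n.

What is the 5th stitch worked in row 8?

== STITCH ==
P

Derivation:
Row 8 uses chart row ((8-1) mod 2)+1 = 2. Row 8 is even, so WS.
Chart row 2 tiled across columns 1-5: K P K K P
Wrong side: read the tiled row from column 5 down to 1 and exchange K with P (leave O, /).
Row 8 as worked: K P P K P
Counting 5 along the worked row gives P.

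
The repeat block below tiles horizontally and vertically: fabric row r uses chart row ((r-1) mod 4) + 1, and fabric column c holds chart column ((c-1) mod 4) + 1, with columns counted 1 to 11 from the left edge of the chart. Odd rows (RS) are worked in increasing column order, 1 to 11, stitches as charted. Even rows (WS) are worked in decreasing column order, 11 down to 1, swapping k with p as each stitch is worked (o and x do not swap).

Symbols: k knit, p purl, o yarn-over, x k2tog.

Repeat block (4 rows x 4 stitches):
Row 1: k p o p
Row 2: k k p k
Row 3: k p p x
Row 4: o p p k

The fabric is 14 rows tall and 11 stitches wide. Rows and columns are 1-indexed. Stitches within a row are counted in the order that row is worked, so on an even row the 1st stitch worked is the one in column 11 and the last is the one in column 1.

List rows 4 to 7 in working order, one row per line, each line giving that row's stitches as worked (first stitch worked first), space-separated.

== ROWS AS WORKED ==
k k o p k k o p k k o
k p o p k p o p k p o
k p p p k p p p k p p
k p p x k p p x k p p

Derivation:
Row 4: chart row 4, WS - tiled (columns 1-11): o p p k o p p k o p p; work from column 11 back to 1 with k<->p swapped.
Row 5: chart row 1, RS - tile across columns 1-11 and work as-is.
Row 6: chart row 2, WS - tiled (columns 1-11): k k p k k k p k k k p; work from column 11 back to 1 with k<->p swapped.
Row 7: chart row 3, RS - tile across columns 1-11 and work as-is.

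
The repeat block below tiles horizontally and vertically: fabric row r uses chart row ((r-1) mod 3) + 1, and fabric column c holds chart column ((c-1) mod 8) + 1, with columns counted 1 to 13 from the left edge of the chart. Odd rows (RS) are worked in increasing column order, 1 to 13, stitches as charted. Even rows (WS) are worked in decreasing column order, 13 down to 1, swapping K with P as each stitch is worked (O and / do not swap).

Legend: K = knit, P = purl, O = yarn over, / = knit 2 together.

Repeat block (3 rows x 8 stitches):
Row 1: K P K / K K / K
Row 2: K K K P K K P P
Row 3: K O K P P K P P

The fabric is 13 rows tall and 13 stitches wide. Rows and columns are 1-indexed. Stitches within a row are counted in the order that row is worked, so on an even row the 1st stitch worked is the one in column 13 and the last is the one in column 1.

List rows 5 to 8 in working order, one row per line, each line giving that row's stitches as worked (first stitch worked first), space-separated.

Row 5: chart row 2, RS - tile across columns 1-13 and work as-is.
Row 6: chart row 3, WS - tiled (columns 1-13): K O K P P K P P K O K P P; work from column 13 back to 1 with K<->P swapped.
Row 7: chart row 1, RS - tile across columns 1-13 and work as-is.
Row 8: chart row 2, WS - tiled (columns 1-13): K K K P K K P P K K K P K; work from column 13 back to 1 with K<->P swapped.

Result:
K K K P K K P P K K K P K
K K P O P K K P K K P O P
K P K / K K / K K P K / K
P K P P P K K P P K P P P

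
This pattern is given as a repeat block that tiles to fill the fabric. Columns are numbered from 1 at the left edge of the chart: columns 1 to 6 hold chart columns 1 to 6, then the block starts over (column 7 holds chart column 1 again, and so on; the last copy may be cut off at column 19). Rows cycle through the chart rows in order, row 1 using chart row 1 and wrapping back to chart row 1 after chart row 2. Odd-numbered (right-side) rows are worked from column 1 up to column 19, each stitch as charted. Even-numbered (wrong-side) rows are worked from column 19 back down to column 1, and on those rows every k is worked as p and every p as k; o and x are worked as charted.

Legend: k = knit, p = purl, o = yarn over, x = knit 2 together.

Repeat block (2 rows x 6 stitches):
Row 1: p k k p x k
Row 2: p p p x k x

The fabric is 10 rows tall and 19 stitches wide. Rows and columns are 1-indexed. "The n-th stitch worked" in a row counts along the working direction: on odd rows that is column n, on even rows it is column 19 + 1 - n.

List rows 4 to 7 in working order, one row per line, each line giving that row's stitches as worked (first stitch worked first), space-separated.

Result:
k x p x k k k x p x k k k x p x k k k
p k k p x k p k k p x k p k k p x k p
k x p x k k k x p x k k k x p x k k k
p k k p x k p k k p x k p k k p x k p

Derivation:
Row 4: chart row 2, WS - tiled (columns 1-19): p p p x k x p p p x k x p p p x k x p; work from column 19 back to 1 with k<->p swapped.
Row 5: chart row 1, RS - tile across columns 1-19 and work as-is.
Row 6: chart row 2, WS - tiled (columns 1-19): p p p x k x p p p x k x p p p x k x p; work from column 19 back to 1 with k<->p swapped.
Row 7: chart row 1, RS - tile across columns 1-19 and work as-is.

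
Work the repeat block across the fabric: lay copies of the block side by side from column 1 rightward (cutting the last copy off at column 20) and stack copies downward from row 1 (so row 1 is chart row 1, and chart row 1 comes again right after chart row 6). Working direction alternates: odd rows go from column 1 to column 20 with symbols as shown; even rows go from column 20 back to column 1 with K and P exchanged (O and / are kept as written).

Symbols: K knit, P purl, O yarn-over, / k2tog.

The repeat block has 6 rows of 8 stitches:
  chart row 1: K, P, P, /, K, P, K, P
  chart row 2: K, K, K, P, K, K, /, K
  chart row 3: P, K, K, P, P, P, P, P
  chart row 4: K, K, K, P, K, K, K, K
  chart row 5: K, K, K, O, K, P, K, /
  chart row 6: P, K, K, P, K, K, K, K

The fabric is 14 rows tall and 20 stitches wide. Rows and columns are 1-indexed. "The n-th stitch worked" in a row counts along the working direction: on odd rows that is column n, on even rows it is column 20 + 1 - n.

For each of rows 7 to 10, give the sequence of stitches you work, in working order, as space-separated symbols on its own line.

Row 7: chart row 1, RS - tile across columns 1-20 and work as-is.
Row 8: chart row 2, WS - tiled (columns 1-20): K K K P K K / K K K K P K K / K K K K P; work from column 20 back to 1 with K<->P swapped.
Row 9: chart row 3, RS - tile across columns 1-20 and work as-is.
Row 10: chart row 4, WS - tiled (columns 1-20): K K K P K K K K K K K P K K K K K K K P; work from column 20 back to 1 with K<->P swapped.

Result:
K P P / K P K P K P P / K P K P K P P /
K P P P P / P P K P P P P / P P K P P P
P K K P P P P P P K K P P P P P P K K P
K P P P P P P P K P P P P P P P K P P P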